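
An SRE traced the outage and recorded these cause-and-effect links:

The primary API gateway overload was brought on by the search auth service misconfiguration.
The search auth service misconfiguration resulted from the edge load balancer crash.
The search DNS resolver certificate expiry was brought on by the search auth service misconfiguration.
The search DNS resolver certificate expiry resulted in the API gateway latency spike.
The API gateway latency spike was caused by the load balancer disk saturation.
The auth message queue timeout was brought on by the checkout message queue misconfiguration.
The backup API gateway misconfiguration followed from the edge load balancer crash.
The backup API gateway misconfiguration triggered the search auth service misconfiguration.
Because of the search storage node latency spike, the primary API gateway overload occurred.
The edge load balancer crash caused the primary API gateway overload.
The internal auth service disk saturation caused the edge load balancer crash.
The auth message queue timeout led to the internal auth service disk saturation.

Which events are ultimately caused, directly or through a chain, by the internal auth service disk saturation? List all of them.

the API gateway latency spike, the backup API gateway misconfiguration, the edge load balancer crash, the primary API gateway overload, the search DNS resolver certificate expiry, the search auth service misconfiguration

Direct effects: the edge load balancer crash.
2 steps out: the backup API gateway misconfiguration, the search auth service misconfiguration, the primary API gateway overload.
3 steps out: the search DNS resolver certificate expiry.
4 steps out: the API gateway latency spike.
Not reachable from it: the checkout message queue misconfiguration, the auth message queue timeout, the search storage node latency spike, the load balancer disk saturation.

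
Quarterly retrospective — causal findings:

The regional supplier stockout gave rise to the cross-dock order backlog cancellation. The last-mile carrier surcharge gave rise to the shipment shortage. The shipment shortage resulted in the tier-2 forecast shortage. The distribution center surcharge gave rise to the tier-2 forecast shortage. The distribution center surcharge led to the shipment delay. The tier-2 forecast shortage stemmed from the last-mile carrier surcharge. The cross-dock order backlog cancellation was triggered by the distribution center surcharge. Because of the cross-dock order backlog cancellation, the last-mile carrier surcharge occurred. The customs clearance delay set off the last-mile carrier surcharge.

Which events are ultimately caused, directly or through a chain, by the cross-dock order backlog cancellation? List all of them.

Direct effects: the last-mile carrier surcharge.
2 steps out: the shipment shortage, the tier-2 forecast shortage.
Not reachable from it: the distribution center surcharge, the shipment delay, the regional supplier stockout, the customs clearance delay.

the last-mile carrier surcharge, the shipment shortage, the tier-2 forecast shortage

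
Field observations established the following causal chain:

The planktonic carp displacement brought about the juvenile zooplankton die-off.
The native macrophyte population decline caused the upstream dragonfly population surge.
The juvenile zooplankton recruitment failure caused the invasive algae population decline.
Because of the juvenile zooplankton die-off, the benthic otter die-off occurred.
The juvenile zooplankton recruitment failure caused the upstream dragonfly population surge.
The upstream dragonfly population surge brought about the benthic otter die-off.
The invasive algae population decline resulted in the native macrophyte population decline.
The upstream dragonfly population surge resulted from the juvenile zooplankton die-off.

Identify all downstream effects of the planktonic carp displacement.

the benthic otter die-off, the juvenile zooplankton die-off, the upstream dragonfly population surge

Direct effects: the juvenile zooplankton die-off.
2 steps out: the upstream dragonfly population surge, the benthic otter die-off.
Not reachable from it: the juvenile zooplankton recruitment failure, the invasive algae population decline, the native macrophyte population decline.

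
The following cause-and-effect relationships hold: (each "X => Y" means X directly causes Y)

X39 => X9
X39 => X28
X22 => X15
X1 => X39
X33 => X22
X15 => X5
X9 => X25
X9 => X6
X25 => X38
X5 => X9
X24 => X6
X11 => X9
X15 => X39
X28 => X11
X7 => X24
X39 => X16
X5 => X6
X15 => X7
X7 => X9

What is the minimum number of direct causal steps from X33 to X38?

Shortest chain: X33 → X22 → X15 → X7 → X9 → X25 → X38.

6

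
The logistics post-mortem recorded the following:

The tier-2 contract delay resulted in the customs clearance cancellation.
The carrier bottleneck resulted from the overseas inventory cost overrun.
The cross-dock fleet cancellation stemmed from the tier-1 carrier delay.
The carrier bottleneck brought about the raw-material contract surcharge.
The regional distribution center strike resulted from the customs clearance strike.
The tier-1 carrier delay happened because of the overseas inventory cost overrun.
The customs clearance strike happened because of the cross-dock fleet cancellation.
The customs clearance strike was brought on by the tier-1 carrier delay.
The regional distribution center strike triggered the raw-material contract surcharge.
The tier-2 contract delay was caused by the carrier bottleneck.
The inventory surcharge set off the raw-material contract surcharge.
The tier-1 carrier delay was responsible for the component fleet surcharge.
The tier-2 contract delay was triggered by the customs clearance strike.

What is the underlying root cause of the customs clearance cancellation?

Tracing upstream from the customs clearance cancellation: the customs clearance cancellation ← the tier-2 contract delay ← the carrier bottleneck ← the overseas inventory cost overrun.
The overseas inventory cost overrun has no stated cause, so it is the root.

the overseas inventory cost overrun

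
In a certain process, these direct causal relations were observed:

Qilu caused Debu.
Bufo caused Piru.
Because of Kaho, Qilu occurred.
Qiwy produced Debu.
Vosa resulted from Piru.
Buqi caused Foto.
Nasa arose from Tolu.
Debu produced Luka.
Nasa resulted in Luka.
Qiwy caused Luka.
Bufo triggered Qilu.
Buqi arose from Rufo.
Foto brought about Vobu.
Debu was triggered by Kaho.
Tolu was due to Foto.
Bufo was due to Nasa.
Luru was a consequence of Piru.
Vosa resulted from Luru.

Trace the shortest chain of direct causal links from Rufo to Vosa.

Rufo → Buqi → Foto → Tolu → Nasa → Bufo → Piru → Vosa

Rufo → Buqi
Buqi → Foto
Foto → Tolu
Tolu → Nasa
Nasa → Bufo
Bufo → Piru
Piru → Vosa
Length: 7 steps.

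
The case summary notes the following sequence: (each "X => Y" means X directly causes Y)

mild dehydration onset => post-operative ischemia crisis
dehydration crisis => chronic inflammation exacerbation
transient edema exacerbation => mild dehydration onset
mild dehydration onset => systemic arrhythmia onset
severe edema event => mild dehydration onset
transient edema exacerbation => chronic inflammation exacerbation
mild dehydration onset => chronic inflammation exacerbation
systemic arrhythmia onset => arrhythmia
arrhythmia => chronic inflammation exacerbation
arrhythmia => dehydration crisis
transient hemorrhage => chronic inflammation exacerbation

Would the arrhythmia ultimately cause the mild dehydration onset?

The arrhythmia leads to the dehydration crisis, the chronic inflammation exacerbation; the mild dehydration onset is not among them.

No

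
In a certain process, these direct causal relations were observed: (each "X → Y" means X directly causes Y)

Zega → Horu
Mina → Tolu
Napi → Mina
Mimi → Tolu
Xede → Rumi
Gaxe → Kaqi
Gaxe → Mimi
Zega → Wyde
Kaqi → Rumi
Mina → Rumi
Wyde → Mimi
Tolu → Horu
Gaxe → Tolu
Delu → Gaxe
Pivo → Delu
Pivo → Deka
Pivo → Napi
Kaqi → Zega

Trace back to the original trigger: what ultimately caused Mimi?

Tracing upstream from Mimi: Mimi ← Gaxe ← Delu ← Pivo.
Pivo has no stated cause, so it is the root.

Pivo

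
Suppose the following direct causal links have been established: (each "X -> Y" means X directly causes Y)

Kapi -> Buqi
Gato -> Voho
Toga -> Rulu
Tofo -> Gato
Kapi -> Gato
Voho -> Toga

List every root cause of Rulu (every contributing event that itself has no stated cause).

Tracing upstream from Rulu: Rulu ← Toga ← Voho ← Gato ← Kapi.
A separate upstream branch: Rulu ← Toga ← Voho ← Gato ← Tofo.
Each of those chain origins has no stated cause.

Kapi, Tofo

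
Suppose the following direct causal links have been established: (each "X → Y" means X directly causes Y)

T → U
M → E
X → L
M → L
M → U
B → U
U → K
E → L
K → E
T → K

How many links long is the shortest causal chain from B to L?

Shortest chain: B → U → K → E → L.

4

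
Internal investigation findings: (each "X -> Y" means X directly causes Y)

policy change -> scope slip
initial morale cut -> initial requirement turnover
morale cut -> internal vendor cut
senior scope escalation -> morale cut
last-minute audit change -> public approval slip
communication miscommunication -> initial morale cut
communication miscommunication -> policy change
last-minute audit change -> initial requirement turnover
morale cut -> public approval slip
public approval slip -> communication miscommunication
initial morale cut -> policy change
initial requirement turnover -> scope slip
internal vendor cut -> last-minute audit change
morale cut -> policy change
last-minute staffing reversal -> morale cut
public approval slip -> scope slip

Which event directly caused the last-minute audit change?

the internal vendor cut

Upstream contributors include the last-minute staffing reversal, the morale cut, the senior scope escalation, but only the internal vendor cut feeds directly into the last-minute audit change.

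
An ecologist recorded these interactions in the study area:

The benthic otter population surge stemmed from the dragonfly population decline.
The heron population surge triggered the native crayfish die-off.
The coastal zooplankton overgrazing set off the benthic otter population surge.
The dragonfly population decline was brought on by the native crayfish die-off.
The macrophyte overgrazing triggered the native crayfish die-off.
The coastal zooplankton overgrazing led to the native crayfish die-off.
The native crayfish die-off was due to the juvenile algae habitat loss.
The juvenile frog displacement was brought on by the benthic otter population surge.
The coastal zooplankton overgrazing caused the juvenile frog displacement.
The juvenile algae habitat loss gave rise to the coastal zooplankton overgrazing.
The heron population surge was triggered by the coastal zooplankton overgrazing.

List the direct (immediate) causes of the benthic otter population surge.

the coastal zooplankton overgrazing, the dragonfly population decline

Upstream contributors include the juvenile algae habitat loss, the heron population surge, the native crayfish die-off, the macrophyte overgrazing, but only the coastal zooplankton overgrazing, the dragonfly population decline feed directly into the benthic otter population surge.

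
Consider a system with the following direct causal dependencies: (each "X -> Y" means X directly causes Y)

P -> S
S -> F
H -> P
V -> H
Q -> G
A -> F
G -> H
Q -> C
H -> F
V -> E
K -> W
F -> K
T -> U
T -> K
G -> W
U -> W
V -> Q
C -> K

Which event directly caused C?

Q

Upstream contributors include V, but only Q feeds directly into C.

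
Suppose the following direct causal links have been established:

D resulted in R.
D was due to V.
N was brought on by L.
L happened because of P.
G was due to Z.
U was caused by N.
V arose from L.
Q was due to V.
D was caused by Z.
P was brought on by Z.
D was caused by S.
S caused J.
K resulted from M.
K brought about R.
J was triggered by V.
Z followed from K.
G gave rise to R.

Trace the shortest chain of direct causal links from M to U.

M → K → Z → P → L → N → U

M → K
K → Z
Z → P
P → L
L → N
N → U
Length: 6 steps.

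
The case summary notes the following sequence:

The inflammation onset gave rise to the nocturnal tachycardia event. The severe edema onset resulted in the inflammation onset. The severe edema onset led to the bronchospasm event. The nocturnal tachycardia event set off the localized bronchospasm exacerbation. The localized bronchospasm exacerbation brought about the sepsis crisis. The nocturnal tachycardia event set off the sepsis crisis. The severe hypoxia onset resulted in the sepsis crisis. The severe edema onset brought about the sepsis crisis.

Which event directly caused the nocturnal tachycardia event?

the inflammation onset

Upstream contributors include the severe edema onset, but only the inflammation onset feeds directly into the nocturnal tachycardia event.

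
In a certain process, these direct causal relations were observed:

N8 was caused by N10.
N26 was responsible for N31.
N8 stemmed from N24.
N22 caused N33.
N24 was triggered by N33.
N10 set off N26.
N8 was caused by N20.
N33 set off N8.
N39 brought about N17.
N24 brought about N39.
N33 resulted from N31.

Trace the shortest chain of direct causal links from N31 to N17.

N31 → N33 → N24 → N39 → N17

N31 → N33
N33 → N24
N24 → N39
N39 → N17
Length: 4 steps.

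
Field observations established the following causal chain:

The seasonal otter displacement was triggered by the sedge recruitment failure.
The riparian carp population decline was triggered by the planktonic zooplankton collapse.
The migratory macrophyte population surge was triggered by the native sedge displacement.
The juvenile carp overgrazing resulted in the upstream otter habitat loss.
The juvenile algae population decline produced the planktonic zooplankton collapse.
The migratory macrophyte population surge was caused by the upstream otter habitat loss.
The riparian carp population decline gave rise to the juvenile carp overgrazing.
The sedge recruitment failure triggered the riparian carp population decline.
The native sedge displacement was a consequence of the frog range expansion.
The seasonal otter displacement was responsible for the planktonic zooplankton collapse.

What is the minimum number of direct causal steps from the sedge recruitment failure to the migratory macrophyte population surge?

Shortest chain: the sedge recruitment failure → the riparian carp population decline → the juvenile carp overgrazing → the upstream otter habitat loss → the migratory macrophyte population surge.

4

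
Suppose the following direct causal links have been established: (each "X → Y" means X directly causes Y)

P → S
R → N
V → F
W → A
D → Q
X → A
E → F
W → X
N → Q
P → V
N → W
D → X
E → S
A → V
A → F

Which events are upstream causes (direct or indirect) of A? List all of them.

Immediate causes of A: W, X.
Further upstream: R, N, D.

D, N, R, W, X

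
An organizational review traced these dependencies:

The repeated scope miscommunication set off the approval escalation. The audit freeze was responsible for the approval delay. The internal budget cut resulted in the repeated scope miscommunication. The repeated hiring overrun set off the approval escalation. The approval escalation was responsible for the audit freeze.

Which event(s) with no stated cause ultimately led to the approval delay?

Tracing upstream from the approval delay: the approval delay ← the audit freeze ← the approval escalation ← the repeated scope miscommunication ← the internal budget cut.
A separate upstream branch: the approval delay ← the audit freeze ← the approval escalation ← the repeated hiring overrun.
Each of those chain origins has no stated cause.

the internal budget cut, the repeated hiring overrun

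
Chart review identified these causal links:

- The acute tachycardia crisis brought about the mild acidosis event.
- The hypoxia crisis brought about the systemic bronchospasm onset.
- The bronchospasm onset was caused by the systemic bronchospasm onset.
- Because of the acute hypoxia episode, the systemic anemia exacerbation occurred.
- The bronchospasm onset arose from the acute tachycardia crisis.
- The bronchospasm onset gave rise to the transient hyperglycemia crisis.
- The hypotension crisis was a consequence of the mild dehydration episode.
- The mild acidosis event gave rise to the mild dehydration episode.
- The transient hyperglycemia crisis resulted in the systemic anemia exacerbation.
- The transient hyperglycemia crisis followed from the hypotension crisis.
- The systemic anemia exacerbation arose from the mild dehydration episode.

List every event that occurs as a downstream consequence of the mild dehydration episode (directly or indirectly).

the hypotension crisis, the systemic anemia exacerbation, the transient hyperglycemia crisis

Direct effects: the hypotension crisis, the systemic anemia exacerbation.
2 steps out: the transient hyperglycemia crisis.
Not reachable from it: the hypoxia crisis, the acute tachycardia crisis, the mild acidosis event, the systemic bronchospasm onset, the bronchospasm onset, the acute hypoxia episode.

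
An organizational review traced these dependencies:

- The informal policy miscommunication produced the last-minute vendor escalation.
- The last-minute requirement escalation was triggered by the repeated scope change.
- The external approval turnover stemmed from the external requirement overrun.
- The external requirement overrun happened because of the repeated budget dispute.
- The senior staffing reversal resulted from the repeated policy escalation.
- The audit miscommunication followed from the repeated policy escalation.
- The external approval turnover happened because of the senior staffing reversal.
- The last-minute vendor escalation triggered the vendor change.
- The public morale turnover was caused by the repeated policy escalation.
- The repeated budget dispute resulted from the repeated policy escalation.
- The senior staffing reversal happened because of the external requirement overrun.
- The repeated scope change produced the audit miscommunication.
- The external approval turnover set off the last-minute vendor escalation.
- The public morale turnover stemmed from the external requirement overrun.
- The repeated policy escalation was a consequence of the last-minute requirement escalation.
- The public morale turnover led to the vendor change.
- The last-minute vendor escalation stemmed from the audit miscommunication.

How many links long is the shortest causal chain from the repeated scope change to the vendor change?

3

Shortest chain: the repeated scope change → the audit miscommunication → the last-minute vendor escalation → the vendor change.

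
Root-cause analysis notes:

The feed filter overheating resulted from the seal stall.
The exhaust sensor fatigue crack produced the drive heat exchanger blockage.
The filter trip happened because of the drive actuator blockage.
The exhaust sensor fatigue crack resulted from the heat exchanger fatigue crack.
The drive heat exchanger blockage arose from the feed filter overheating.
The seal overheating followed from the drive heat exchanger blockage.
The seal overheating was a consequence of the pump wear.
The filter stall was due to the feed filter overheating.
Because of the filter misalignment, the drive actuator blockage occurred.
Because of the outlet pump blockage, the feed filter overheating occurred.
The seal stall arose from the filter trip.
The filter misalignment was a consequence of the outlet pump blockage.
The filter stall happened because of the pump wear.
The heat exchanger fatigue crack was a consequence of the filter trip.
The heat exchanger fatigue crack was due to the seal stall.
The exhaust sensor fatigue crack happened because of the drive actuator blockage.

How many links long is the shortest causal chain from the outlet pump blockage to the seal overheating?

Shortest chain: the outlet pump blockage → the feed filter overheating → the drive heat exchanger blockage → the seal overheating.

3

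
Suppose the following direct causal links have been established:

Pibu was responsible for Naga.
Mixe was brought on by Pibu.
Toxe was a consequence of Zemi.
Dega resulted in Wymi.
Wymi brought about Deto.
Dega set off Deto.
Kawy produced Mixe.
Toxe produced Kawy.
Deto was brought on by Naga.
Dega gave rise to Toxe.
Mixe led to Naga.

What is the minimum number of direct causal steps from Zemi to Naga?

4

Shortest chain: Zemi → Toxe → Kawy → Mixe → Naga.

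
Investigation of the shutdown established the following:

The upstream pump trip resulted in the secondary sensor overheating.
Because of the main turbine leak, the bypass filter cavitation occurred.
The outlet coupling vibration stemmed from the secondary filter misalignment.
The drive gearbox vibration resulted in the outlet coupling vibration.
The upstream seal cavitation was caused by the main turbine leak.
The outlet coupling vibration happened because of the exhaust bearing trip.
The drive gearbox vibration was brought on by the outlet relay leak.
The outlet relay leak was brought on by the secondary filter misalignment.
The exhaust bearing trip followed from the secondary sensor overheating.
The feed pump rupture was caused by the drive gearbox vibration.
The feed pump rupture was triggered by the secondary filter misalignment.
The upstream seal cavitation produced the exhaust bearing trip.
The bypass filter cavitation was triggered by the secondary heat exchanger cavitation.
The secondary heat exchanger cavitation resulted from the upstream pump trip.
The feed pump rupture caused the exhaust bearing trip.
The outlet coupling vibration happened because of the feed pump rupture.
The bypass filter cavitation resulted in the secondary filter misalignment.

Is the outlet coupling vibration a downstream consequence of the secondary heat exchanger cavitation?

There is a causal chain: the secondary heat exchanger cavitation → the bypass filter cavitation → the secondary filter misalignment → the outlet coupling vibration.

Yes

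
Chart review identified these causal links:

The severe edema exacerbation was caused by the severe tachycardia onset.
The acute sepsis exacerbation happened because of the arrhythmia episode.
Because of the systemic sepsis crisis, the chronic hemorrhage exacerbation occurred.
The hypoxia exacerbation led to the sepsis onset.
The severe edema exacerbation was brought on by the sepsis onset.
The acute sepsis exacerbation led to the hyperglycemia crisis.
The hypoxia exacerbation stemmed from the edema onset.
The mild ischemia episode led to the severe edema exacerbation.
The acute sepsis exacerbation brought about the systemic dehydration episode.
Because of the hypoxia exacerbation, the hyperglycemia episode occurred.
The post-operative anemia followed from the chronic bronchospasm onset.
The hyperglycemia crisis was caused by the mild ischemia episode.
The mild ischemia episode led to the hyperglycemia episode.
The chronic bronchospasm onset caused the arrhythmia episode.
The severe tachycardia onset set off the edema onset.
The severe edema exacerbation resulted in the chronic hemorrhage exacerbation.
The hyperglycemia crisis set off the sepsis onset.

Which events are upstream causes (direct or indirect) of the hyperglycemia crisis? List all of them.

the acute sepsis exacerbation, the arrhythmia episode, the chronic bronchospasm onset, the mild ischemia episode

Immediate causes of the hyperglycemia crisis: the mild ischemia episode, the acute sepsis exacerbation.
Further upstream: the chronic bronchospasm onset, the arrhythmia episode.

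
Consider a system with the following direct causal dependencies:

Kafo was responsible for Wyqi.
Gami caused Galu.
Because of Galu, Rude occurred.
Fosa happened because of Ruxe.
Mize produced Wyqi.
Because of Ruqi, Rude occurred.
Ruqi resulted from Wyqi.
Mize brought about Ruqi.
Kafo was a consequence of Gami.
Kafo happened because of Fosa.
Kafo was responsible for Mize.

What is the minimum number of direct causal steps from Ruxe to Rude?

Shortest chain: Ruxe → Fosa → Kafo → Mize → Ruqi → Rude.

5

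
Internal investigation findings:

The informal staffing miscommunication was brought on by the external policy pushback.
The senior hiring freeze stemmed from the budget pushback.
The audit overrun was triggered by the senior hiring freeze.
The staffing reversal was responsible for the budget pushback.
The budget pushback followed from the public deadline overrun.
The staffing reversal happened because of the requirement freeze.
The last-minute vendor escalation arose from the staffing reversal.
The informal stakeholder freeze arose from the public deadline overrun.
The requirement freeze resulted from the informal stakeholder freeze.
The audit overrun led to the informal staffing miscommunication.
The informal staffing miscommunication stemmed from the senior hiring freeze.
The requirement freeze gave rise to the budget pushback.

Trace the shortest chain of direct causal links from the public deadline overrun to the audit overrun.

the public deadline overrun → the budget pushback
the budget pushback → the senior hiring freeze
the senior hiring freeze → the audit overrun
Length: 3 steps.

the public deadline overrun → the budget pushback → the senior hiring freeze → the audit overrun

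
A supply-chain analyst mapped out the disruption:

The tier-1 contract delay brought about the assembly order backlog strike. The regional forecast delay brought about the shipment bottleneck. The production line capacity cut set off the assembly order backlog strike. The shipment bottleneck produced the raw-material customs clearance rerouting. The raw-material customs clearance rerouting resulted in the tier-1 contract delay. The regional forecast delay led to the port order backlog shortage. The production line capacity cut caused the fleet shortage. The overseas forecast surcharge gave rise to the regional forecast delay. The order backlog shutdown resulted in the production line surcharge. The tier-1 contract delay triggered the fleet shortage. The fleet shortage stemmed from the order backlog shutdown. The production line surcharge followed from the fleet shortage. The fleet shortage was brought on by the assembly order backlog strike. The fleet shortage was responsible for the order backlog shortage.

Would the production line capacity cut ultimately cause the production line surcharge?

Yes

There is a causal chain: the production line capacity cut → the fleet shortage → the production line surcharge.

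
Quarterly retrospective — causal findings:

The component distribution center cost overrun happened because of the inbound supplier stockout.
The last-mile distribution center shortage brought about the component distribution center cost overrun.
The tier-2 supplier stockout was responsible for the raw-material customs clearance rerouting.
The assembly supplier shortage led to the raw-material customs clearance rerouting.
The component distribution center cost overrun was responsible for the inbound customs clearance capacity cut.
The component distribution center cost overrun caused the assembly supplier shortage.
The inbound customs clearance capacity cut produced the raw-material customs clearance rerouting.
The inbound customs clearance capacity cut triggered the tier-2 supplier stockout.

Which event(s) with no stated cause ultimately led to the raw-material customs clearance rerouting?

the inbound supplier stockout, the last-mile distribution center shortage

Tracing upstream from the raw-material customs clearance rerouting: the raw-material customs clearance rerouting ← the inbound customs clearance capacity cut ← the component distribution center cost overrun ← the last-mile distribution center shortage.
A separate upstream branch: the raw-material customs clearance rerouting ← the inbound customs clearance capacity cut ← the component distribution center cost overrun ← the inbound supplier stockout.
Each of those chain origins has no stated cause.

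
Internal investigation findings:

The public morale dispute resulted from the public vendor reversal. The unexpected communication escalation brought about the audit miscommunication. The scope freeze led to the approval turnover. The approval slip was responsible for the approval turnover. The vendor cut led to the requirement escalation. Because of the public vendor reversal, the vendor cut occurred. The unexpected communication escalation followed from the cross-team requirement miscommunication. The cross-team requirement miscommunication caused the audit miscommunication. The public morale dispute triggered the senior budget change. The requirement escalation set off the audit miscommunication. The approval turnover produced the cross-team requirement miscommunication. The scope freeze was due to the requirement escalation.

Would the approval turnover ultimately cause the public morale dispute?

The approval turnover leads to the cross-team requirement miscommunication, the unexpected communication escalation, the audit miscommunication; the public morale dispute is not among them.

No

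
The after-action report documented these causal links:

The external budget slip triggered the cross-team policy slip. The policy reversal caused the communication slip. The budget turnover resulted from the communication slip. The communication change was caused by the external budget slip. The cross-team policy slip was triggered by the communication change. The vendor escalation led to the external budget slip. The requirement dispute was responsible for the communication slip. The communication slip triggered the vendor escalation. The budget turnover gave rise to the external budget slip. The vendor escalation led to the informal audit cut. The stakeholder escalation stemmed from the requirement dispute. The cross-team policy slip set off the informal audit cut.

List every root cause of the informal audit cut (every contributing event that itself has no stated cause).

Tracing upstream from the informal audit cut: the informal audit cut ← the vendor escalation ← the communication slip ← the requirement dispute.
A separate upstream branch: the informal audit cut ← the vendor escalation ← the communication slip ← the policy reversal.
Each of those chain origins has no stated cause.

the policy reversal, the requirement dispute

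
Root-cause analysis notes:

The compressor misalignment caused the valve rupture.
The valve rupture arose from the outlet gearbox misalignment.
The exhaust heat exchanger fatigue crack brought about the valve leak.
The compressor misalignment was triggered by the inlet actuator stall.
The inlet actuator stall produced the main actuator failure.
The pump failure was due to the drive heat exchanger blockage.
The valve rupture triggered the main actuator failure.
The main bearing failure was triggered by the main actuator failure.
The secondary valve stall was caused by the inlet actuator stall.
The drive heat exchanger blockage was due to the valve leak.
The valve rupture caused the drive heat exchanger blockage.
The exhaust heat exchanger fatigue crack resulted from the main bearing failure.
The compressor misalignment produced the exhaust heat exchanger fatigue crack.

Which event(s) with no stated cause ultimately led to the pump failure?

the inlet actuator stall, the outlet gearbox misalignment

Tracing upstream from the pump failure: the pump failure ← the drive heat exchanger blockage ← the valve rupture ← the compressor misalignment ← the inlet actuator stall.
A separate upstream branch: the pump failure ← the drive heat exchanger blockage ← the valve rupture ← the outlet gearbox misalignment.
Each of those chain origins has no stated cause.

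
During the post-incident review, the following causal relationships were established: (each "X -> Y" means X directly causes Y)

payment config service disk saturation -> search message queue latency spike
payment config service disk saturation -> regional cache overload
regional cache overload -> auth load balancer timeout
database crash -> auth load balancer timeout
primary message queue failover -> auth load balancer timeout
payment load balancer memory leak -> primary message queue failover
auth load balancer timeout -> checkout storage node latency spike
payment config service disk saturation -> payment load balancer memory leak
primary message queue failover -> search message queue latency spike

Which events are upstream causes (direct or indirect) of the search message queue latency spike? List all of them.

the payment config service disk saturation, the payment load balancer memory leak, the primary message queue failover

Immediate causes of the search message queue latency spike: the payment config service disk saturation, the primary message queue failover.
Further upstream: the payment load balancer memory leak.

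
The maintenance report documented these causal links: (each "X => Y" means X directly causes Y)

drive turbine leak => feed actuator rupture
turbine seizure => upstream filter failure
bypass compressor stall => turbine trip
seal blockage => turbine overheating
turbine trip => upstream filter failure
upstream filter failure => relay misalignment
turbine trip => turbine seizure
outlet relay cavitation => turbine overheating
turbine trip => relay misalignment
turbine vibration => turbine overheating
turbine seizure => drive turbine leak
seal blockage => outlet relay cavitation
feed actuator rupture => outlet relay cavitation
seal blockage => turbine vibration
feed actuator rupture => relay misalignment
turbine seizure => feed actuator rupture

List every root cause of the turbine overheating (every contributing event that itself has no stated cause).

Tracing upstream from the turbine overheating: the turbine overheating ← the seal blockage.
A separate upstream branch: the turbine overheating ← the outlet relay cavitation ← the feed actuator rupture ← the turbine seizure ← the turbine trip ← the bypass compressor stall.
Each of those chain origins has no stated cause.

the bypass compressor stall, the seal blockage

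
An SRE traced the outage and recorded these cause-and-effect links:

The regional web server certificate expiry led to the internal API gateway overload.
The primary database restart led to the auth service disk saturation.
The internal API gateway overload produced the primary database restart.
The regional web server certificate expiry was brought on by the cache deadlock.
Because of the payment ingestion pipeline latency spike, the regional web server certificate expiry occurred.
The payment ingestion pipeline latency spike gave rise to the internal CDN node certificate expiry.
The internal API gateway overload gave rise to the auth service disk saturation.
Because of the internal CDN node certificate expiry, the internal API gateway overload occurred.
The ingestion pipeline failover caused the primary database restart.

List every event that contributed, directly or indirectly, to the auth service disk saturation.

the cache deadlock, the ingestion pipeline failover, the internal API gateway overload, the internal CDN node certificate expiry, the payment ingestion pipeline latency spike, the primary database restart, the regional web server certificate expiry

Immediate causes of the auth service disk saturation: the internal API gateway overload, the primary database restart.
Further upstream: the cache deadlock, the payment ingestion pipeline latency spike, the ingestion pipeline failover, the internal CDN node certificate expiry, the regional web server certificate expiry.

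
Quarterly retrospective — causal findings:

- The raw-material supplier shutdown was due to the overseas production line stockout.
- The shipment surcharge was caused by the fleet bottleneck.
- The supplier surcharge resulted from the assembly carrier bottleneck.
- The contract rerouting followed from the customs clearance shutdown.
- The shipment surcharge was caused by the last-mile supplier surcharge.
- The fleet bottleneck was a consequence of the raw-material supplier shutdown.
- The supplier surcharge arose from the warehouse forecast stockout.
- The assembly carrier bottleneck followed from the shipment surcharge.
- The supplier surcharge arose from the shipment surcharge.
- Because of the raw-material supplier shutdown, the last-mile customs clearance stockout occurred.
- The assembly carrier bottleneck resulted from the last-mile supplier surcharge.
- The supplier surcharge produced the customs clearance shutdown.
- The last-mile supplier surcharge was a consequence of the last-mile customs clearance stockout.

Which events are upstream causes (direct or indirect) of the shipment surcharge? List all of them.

the fleet bottleneck, the last-mile customs clearance stockout, the last-mile supplier surcharge, the overseas production line stockout, the raw-material supplier shutdown

Immediate causes of the shipment surcharge: the last-mile supplier surcharge, the fleet bottleneck.
Further upstream: the overseas production line stockout, the raw-material supplier shutdown, the last-mile customs clearance stockout.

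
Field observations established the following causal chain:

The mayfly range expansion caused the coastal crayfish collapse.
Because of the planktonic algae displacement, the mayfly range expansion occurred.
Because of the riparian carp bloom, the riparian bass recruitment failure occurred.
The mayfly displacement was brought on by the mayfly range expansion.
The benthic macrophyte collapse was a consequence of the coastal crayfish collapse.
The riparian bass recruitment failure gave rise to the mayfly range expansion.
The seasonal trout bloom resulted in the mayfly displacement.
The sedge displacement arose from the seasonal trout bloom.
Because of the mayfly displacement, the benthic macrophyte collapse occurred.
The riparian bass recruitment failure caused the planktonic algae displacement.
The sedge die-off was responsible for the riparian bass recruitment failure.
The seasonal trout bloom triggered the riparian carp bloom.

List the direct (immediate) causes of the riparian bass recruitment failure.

the riparian carp bloom, the sedge die-off

Upstream contributors include the seasonal trout bloom, but only the riparian carp bloom, the sedge die-off feed directly into the riparian bass recruitment failure.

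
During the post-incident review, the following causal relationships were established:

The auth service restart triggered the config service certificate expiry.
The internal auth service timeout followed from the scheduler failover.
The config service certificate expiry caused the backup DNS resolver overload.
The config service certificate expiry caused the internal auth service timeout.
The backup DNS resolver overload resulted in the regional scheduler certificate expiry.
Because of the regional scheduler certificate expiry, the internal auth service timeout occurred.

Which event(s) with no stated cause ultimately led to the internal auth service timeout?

Tracing upstream from the internal auth service timeout: the internal auth service timeout ← the config service certificate expiry ← the auth service restart.
A separate upstream branch: the internal auth service timeout ← the scheduler failover.
Each of those chain origins has no stated cause.

the auth service restart, the scheduler failover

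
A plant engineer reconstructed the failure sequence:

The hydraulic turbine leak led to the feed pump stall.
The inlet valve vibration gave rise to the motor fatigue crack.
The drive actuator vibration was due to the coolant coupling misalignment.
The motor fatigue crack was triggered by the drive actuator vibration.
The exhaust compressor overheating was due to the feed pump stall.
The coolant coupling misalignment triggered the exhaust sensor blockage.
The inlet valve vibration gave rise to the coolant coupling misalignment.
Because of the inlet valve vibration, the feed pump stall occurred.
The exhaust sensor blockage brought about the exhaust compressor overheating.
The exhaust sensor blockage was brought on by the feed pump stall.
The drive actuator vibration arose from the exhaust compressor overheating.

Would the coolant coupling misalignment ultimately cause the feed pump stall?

No

The coolant coupling misalignment leads to the exhaust sensor blockage, the exhaust compressor overheating, the drive actuator vibration, the motor fatigue crack; the feed pump stall is not among them.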